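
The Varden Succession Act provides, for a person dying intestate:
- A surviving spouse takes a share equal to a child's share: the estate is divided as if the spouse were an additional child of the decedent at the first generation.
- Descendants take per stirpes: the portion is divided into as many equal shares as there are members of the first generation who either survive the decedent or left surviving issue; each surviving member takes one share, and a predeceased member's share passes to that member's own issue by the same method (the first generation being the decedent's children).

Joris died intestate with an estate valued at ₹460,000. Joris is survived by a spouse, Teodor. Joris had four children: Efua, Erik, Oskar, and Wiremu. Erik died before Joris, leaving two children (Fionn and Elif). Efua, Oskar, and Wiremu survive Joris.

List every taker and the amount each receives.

The spouse counts as an additional share at the children's level, so there are 5 primary shares of ₹92,000. Teodor takes one such share (₹92,000).
The children's combined portion (₹368,000) is divided into 4 shares of ₹92,000: Efua, Oskar, and Wiremu each take ₹92,000; Erik's ₹92,000 share passes to Erik's issue.
Erik's share (₹92,000) is divided into 2 shares of ₹46,000: Fionn and Elif each take ₹46,000.

Teodor: ₹92,000; Efua: ₹92,000; Fionn: ₹46,000; Elif: ₹46,000; Oskar: ₹92,000; Wiremu: ₹92,000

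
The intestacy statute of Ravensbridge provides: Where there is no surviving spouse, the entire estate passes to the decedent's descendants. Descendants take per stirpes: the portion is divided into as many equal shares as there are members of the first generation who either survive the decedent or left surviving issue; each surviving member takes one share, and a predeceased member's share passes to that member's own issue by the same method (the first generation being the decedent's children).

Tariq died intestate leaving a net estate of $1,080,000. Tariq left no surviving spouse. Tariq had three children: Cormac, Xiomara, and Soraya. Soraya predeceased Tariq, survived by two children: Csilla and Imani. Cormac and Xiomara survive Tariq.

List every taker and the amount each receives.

Cormac: $360,000; Xiomara: $360,000; Csilla: $180,000; Imani: $180,000

The entire $1,080,000 passes to the descendants.
That amount ($1,080,000) is divided into 3 shares of $360,000: Cormac and Xiomara each take $360,000; Soraya's $360,000 share passes to Soraya's issue.
Soraya's share ($360,000) is divided into 2 shares of $180,000: Csilla and Imani each take $180,000.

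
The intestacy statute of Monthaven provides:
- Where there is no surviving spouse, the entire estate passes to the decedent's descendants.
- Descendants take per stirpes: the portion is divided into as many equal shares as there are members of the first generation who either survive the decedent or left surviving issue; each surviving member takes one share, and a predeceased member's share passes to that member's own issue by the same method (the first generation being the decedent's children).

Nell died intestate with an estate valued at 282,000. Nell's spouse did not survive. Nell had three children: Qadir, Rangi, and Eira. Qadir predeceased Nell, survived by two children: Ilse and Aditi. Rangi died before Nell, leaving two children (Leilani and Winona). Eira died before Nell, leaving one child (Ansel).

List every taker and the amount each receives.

Ilse: 47,000; Aditi: 47,000; Leilani: 47,000; Winona: 47,000; Ansel: 94,000

The entire 282,000 passes to the descendants.
That amount (282,000) is divided into 3 shares of 94,000: Qadir's 94,000 share passes to Qadir's issue; Rangi's 94,000 share passes to Rangi's issue; Eira's 94,000 share passes to Eira's issue.
Qadir's share (94,000) is divided into 2 shares of 47,000: Ilse and Aditi each take 47,000.
Rangi's share (94,000) is divided into 2 shares of 47,000: Leilani and Winona each take 47,000.
Eira's share (94,000) passes entirely to Ansel.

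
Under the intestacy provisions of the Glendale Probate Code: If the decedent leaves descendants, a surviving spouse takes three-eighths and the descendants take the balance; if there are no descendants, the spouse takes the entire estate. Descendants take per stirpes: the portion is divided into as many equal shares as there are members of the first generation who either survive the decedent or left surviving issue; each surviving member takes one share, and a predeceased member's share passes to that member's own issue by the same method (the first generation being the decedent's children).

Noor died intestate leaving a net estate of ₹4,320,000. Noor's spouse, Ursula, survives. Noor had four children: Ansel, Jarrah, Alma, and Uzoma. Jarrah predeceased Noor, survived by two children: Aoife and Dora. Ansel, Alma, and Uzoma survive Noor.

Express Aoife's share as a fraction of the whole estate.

Ursula takes three-eighths of ₹4,320,000 = ₹1,620,000. The remaining ₹2,700,000 passes to the descendants.
The descendants' portion (₹2,700,000) is divided into 4 shares of ₹675,000: Ansel, Alma, and Uzoma each take ₹675,000; Jarrah's ₹675,000 share passes to Jarrah's issue.
Jarrah's share (₹675,000) is divided into 2 shares of ₹337,500: Aoife and Dora each take ₹337,500.

Aoife receives 5/64 of the estate.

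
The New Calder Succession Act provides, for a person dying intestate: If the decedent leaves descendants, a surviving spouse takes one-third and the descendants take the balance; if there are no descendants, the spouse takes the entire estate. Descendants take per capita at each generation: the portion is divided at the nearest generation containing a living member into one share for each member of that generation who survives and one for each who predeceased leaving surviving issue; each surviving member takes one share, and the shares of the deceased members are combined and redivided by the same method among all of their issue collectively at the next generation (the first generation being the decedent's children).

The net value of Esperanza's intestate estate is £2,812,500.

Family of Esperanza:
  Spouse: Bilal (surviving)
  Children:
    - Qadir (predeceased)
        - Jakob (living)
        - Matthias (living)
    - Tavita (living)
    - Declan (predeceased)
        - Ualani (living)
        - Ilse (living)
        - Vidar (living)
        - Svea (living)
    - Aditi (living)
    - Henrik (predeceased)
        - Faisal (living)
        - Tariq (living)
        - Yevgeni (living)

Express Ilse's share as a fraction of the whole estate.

Bilal takes one-third of £2,812,500 = £937,500. The remaining £1,875,000 passes to the descendants.
The descendants' portion (£1,875,000) is divided at the children's generation into 5 shares of £375,000. Tavita and Aditi each take £375,000. The 3 shares of the deceased (Qadir, Declan, and Henrik) are combined into a pool of £1,125,000.
That pool (£1,125,000) is divided at the grandchildren's generation equally among Jakob, Matthias, Ualani, Ilse, Vidar, Svea, Faisal, Tariq, and Yevgeni: £125,000 each.

Ilse receives 2/45 of the estate.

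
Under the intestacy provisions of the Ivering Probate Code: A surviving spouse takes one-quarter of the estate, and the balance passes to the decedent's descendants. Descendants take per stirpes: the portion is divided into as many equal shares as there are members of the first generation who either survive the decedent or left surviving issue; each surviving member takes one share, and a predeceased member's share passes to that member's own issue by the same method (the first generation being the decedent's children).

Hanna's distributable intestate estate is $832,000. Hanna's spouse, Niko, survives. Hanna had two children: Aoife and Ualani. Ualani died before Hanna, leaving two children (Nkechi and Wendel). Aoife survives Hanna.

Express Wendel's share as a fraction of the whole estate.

Wendel receives 3/16 of the estate.

Niko takes one-quarter of $832,000 = $208,000. The remaining $624,000 passes to the descendants.
The descendants' portion ($624,000) is divided into 2 shares of $312,000: Aoife takes $312,000; Ualani's $312,000 share passes to Ualani's issue.
Ualani's share ($312,000) is divided into 2 shares of $156,000: Nkechi and Wendel each take $156,000.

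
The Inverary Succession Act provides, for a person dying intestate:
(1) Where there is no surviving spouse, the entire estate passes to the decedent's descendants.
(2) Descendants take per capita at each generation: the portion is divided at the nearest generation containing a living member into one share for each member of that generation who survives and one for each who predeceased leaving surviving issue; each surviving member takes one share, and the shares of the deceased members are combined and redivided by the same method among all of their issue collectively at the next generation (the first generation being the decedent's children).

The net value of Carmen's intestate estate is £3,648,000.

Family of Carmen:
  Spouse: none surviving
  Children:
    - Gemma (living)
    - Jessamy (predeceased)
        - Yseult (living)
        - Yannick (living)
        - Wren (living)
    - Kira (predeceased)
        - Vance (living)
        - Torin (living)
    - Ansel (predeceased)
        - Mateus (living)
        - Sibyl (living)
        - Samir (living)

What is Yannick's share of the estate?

Yannick receives £342,000.

The entire £3,648,000 passes to the descendants.
That amount (£3,648,000) is divided at the children's generation into 4 shares of £912,000. Gemma takes £912,000. The 3 shares of the deceased (Jessamy, Kira, and Ansel) are combined into a pool of £2,736,000.
That pool (£2,736,000) is divided at the grandchildren's generation equally among Yseult, Yannick, Wren, Vance, Torin, Mateus, Sibyl, and Samir: £342,000 each.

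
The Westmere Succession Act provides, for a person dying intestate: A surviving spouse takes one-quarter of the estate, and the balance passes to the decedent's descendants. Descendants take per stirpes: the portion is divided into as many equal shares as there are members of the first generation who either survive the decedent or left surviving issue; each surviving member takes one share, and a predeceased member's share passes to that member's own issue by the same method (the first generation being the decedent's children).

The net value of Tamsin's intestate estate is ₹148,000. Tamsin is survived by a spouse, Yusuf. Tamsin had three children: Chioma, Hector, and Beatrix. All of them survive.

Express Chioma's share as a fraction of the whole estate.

Chioma receives 1/4 of the estate.

Yusuf takes one-quarter of ₹148,000 = ₹37,000. The remaining ₹111,000 passes to the descendants.
The descendants' portion (₹111,000) is divided into 3 shares of ₹37,000: Chioma, Hector, and Beatrix each take ₹37,000.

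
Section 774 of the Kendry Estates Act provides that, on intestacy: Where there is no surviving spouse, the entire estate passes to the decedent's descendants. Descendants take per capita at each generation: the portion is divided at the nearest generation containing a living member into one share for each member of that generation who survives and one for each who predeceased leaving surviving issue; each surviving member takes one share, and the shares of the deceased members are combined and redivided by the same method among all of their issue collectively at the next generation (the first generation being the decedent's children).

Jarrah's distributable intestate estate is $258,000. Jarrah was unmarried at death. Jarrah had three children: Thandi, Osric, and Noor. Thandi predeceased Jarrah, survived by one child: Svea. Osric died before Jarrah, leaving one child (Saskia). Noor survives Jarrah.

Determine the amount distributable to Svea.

Svea receives $86,000.

The entire $258,000 passes to the descendants.
That amount ($258,000) is divided at the children's generation into 3 shares of $86,000. Noor takes $86,000. The 2 shares of the deceased (Thandi and Osric) are combined into a pool of $172,000.
That pool ($172,000) is divided at the grandchildren's generation equally among Svea and Saskia: $86,000 each.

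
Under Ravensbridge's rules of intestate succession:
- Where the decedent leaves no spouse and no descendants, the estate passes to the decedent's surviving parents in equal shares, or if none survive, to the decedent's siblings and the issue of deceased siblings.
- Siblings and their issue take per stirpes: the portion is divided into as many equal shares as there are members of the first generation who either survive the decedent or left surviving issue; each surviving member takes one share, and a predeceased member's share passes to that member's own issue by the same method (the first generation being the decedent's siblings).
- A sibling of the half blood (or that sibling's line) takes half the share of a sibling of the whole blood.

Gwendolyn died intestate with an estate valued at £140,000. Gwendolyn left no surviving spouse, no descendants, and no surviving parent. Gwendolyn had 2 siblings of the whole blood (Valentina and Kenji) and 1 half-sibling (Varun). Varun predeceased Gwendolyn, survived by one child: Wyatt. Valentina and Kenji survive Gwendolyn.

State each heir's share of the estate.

The entire £140,000 passes to the siblings and their issue.
Counting each half-blood sibling's line as half a unit, there are 5/2 units in £140,000, so one unit is £56,000. Whole-blood lines (Valentina and Kenji) take £56,000 each; half-blood lines (Varun) take £28,000 each.
Varun's share (£28,000) passes entirely to Wyatt.

Valentina: £56,000; Wyatt: £28,000; Kenji: £56,000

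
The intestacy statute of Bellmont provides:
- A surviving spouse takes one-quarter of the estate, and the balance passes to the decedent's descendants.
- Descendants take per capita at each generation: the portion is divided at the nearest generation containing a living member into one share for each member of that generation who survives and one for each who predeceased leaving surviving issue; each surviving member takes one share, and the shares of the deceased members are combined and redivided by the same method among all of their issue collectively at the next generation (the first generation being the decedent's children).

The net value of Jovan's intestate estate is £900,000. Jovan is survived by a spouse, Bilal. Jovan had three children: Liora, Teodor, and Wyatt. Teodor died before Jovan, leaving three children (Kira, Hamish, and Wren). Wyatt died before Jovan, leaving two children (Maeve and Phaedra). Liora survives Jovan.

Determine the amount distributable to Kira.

Kira receives £90,000.

Bilal takes one-quarter of £900,000 = £225,000. The remaining £675,000 passes to the descendants.
The descendants' portion (£675,000) is divided at the children's generation into 3 shares of £225,000. Liora takes £225,000. The 2 shares of the deceased (Teodor and Wyatt) are combined into a pool of £450,000.
That pool (£450,000) is divided at the grandchildren's generation equally among Kira, Hamish, Wren, Maeve, and Phaedra: £90,000 each.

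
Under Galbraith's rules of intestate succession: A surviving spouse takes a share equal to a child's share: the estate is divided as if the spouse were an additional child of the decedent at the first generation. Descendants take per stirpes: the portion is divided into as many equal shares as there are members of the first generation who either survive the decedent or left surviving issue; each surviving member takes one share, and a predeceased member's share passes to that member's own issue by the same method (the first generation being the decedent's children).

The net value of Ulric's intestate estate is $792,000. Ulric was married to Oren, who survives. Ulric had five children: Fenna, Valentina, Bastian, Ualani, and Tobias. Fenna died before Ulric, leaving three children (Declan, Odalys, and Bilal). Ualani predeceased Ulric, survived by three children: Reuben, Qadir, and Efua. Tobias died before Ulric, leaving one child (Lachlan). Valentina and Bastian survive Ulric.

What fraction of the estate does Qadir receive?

Qadir receives 1/18 of the estate.

The spouse counts as an additional share at the children's level, so there are 6 primary shares of $132,000. Oren takes one such share ($132,000).
The children's combined portion ($660,000) is divided into 5 shares of $132,000: Valentina and Bastian each take $132,000; Fenna's $132,000 share passes to Fenna's issue; Ualani's $132,000 share passes to Ualani's issue; Tobias's $132,000 share passes to Tobias's issue.
Fenna's share ($132,000) is divided into 3 shares of $44,000: Declan, Odalys, and Bilal each take $44,000.
Ualani's share ($132,000) is divided into 3 shares of $44,000: Reuben, Qadir, and Efua each take $44,000.
Tobias's share ($132,000) passes entirely to Lachlan.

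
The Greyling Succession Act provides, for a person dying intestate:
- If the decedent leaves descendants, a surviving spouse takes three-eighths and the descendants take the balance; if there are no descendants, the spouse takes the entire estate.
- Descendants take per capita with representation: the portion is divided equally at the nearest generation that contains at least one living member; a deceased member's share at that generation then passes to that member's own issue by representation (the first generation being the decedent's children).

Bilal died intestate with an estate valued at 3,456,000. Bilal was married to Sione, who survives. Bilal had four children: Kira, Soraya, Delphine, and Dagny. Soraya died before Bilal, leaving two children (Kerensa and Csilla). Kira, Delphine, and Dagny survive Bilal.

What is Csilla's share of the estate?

Csilla receives 270,000.

Sione takes three-eighths of 3,456,000 = 1,296,000. The remaining 2,160,000 passes to the descendants.
The descendants' portion (2,160,000) is divided into 4 shares of 540,000: Kira, Delphine, and Dagny each take 540,000; Soraya's 540,000 share passes to Soraya's issue.
Soraya's share (540,000) is divided into 2 shares of 270,000: Kerensa and Csilla each take 270,000.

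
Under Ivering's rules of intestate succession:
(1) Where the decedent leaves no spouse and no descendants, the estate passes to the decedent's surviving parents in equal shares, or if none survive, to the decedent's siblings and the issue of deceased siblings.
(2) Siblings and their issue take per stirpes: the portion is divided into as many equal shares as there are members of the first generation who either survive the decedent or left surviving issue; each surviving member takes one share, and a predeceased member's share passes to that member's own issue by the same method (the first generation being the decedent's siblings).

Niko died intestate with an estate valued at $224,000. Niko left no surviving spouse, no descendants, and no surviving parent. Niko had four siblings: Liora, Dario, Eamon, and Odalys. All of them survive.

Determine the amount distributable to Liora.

The entire $224,000 passes to the siblings and their issue.
That amount ($224,000) is divided into 4 shares of $56,000: Liora, Dario, Eamon, and Odalys each take $56,000.

Liora receives $56,000.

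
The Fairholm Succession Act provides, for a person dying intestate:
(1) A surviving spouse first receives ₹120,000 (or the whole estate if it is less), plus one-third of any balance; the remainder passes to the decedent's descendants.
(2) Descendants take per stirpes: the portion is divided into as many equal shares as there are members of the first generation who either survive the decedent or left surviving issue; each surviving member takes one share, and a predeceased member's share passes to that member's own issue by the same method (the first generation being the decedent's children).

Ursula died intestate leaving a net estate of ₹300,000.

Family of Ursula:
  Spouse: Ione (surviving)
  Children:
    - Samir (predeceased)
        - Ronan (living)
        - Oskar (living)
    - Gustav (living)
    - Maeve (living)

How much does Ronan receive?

Ronan receives ₹20,000.

Ione first takes ₹120,000, leaving a balance of ₹180,000. Ione then takes one-third of the balance (₹60,000), for a total of ₹180,000. The remaining ₹120,000 passes to the descendants.
The descendants' portion (₹120,000) is divided into 3 shares of ₹40,000: Gustav and Maeve each take ₹40,000; Samir's ₹40,000 share passes to Samir's issue.
Samir's share (₹40,000) is divided into 2 shares of ₹20,000: Ronan and Oskar each take ₹20,000.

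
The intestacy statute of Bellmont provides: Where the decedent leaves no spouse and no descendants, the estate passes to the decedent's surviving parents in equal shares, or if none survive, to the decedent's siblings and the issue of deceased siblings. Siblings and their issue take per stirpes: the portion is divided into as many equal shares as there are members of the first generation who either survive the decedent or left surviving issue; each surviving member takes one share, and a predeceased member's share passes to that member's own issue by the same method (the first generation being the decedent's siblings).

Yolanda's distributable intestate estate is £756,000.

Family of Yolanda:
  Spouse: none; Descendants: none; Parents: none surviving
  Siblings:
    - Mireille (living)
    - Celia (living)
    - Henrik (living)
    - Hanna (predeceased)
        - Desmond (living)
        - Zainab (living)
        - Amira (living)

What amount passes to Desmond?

The entire £756,000 passes to the siblings and their issue.
That amount (£756,000) is divided into 4 shares of £189,000: Mireille, Celia, and Henrik each take £189,000; Hanna's £189,000 share passes to Hanna's issue.
Hanna's share (£189,000) is divided into 3 shares of £63,000: Desmond, Zainab, and Amira each take £63,000.

Desmond receives £63,000.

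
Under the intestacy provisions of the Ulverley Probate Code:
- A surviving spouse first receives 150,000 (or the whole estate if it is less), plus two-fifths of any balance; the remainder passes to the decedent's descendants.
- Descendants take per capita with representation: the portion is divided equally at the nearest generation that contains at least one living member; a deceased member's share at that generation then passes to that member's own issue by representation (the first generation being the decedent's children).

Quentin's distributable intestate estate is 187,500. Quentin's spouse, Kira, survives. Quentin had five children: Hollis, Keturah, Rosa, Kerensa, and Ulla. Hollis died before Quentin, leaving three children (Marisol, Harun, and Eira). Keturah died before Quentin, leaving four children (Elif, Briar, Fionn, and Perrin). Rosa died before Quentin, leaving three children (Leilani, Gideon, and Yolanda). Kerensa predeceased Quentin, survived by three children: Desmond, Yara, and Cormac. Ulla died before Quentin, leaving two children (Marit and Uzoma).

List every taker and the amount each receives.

Kira: 165,000; Marisol: 1,500; Harun: 1,500; Eira: 1,500; Elif: 1,500; Briar: 1,500; Fionn: 1,500; Perrin: 1,500; Leilani: 1,500; Gideon: 1,500; Yolanda: 1,500; Desmond: 1,500; Yara: 1,500; Cormac: 1,500; Marit: 1,500; Uzoma: 1,500

Kira first takes 150,000, leaving a balance of 37,500. Kira then takes two-fifths of the balance (15,000), for a total of 165,000. The remaining 22,500 passes to the descendants.
No child survives, so the initial division is made at the grandchildren's generation.
The descendants' portion (22,500) is divided into 15 shares of 1,500: Marisol, Harun, Eira, Elif, Briar, Fionn, Perrin, Leilani, Gideon, Yolanda, Desmond, Yara, Cormac, Marit, and Uzoma each take 1,500.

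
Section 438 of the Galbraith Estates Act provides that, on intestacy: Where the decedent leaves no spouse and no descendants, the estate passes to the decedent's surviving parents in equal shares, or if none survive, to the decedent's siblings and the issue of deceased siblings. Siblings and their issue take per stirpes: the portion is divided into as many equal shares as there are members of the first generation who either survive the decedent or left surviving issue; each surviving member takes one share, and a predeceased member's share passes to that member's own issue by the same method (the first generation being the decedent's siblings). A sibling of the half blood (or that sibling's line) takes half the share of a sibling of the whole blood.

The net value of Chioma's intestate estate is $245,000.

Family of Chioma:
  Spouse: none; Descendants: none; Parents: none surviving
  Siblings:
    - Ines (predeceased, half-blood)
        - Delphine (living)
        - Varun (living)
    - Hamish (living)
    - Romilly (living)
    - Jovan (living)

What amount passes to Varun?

Varun receives $17,500.

The entire $245,000 passes to the siblings and their issue.
Counting each half-blood sibling's line as half a unit, there are 7/2 units in $245,000, so one unit is $70,000. Whole-blood lines (Hamish, Romilly, and Jovan) take $70,000 each; half-blood lines (Ines) take $35,000 each.
Ines's share ($35,000) is divided into 2 shares of $17,500: Delphine and Varun each take $17,500.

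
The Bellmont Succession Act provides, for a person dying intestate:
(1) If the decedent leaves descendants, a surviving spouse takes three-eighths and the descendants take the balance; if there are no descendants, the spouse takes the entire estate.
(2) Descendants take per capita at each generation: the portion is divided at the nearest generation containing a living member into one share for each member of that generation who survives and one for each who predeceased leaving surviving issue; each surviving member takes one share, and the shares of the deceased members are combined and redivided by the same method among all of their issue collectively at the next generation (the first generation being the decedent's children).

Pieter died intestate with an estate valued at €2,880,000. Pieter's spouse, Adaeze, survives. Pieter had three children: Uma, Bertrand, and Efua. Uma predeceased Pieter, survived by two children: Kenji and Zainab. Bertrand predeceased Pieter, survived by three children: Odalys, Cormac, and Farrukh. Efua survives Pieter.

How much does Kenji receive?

Adaeze takes three-eighths of €2,880,000 = €1,080,000. The remaining €1,800,000 passes to the descendants.
The descendants' portion (€1,800,000) is divided at the children's generation into 3 shares of €600,000. Efua takes €600,000. The 2 shares of the deceased (Uma and Bertrand) are combined into a pool of €1,200,000.
That pool (€1,200,000) is divided at the grandchildren's generation equally among Kenji, Zainab, Odalys, Cormac, and Farrukh: €240,000 each.

Kenji receives €240,000.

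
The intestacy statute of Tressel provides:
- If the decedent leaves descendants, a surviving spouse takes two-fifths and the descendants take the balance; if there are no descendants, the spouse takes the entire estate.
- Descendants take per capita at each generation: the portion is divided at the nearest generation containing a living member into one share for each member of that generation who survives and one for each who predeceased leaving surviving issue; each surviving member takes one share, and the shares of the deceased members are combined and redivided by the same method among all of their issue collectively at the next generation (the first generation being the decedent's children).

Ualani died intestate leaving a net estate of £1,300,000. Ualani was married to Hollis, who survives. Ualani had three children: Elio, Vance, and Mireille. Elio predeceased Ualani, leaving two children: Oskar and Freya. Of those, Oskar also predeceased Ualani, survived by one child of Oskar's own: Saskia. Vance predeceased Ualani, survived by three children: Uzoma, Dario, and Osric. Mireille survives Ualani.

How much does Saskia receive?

Saskia receives £104,000.

Hollis takes two-fifths of £1,300,000 = £520,000. The remaining £780,000 passes to the descendants.
The descendants' portion (£780,000) is divided at the children's generation into 3 shares of £260,000. Mireille takes £260,000. The 2 shares of the deceased (Elio and Vance) are combined into a pool of £520,000.
That pool (£520,000) is divided at the grandchildren's generation into 5 shares of £104,000. Freya, Uzoma, Dario, and Osric each take £104,000. The remaining share for the deceased Oskar (£104,000) is carried to the next generation.
That pool (£104,000) passes entirely to Saskia, the sole taker at the great-grandchildren's generation.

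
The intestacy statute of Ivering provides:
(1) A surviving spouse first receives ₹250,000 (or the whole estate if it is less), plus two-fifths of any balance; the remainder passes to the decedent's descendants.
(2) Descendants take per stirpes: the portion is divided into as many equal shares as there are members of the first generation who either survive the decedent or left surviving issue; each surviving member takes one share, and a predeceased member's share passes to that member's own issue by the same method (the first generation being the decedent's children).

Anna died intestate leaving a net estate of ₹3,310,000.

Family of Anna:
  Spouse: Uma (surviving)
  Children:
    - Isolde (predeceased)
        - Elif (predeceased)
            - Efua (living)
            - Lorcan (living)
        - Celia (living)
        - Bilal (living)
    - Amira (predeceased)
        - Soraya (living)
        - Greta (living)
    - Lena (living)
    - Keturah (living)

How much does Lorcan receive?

Lorcan receives ₹76,500.

Uma first takes ₹250,000, leaving a balance of ₹3,060,000. Uma then takes two-fifths of the balance (₹1,224,000), for a total of ₹1,474,000. The remaining ₹1,836,000 passes to the descendants.
The descendants' portion (₹1,836,000) is divided into 4 shares of ₹459,000: Lena and Keturah each take ₹459,000; Isolde's ₹459,000 share passes to Isolde's issue; Amira's ₹459,000 share passes to Amira's issue.
Isolde's share (₹459,000) is divided into 3 shares of ₹153,000: Celia and Bilal each take ₹153,000; Elif's ₹153,000 share passes to Elif's issue.
Elif's share (₹153,000) is divided into 2 shares of ₹76,500: Efua and Lorcan each take ₹76,500.
Amira's share (₹459,000) is divided into 2 shares of ₹229,500: Soraya and Greta each take ₹229,500.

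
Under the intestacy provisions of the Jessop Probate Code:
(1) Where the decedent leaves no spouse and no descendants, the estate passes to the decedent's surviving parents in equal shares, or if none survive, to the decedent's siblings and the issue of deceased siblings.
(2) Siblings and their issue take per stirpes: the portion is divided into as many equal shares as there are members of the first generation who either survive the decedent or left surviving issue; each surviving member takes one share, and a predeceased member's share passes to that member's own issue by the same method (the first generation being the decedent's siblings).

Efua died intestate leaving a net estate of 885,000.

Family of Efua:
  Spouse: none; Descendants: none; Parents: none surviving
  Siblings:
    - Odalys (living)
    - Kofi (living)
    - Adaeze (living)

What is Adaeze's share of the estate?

Adaeze receives 295,000.

The entire 885,000 passes to the siblings and their issue.
That amount (885,000) is divided into 3 shares of 295,000: Odalys, Kofi, and Adaeze each take 295,000.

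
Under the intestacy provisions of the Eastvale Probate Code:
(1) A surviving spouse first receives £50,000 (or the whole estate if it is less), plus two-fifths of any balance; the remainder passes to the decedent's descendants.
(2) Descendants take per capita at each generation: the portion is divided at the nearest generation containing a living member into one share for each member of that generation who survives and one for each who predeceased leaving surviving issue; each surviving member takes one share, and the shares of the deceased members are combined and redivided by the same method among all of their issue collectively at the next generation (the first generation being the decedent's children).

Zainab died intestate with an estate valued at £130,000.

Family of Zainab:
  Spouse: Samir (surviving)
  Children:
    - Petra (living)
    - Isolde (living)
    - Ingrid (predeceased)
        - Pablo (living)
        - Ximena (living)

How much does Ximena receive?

Samir first takes £50,000, leaving a balance of £80,000. Samir then takes two-fifths of the balance (£32,000), for a total of £82,000. The remaining £48,000 passes to the descendants.
The descendants' portion (£48,000) is divided at the children's generation into 3 shares of £16,000. Petra and Isolde each take £16,000. The remaining share for the deceased Ingrid (£16,000) is carried to the next generation.
That pool (£16,000) is divided at the grandchildren's generation equally among Pablo and Ximena: £8,000 each.

Ximena receives £8,000.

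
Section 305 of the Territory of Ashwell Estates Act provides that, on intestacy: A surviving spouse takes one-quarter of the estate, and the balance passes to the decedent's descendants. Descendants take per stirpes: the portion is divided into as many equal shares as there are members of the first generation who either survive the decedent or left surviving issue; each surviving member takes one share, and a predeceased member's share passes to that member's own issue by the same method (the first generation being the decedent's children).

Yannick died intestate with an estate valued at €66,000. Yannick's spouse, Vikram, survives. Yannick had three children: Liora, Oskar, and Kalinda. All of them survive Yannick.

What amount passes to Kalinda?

Kalinda receives €16,500.

Vikram takes one-quarter of €66,000 = €16,500. The remaining €49,500 passes to the descendants.
The descendants' portion (€49,500) is divided into 3 shares of €16,500: Liora, Oskar, and Kalinda each take €16,500.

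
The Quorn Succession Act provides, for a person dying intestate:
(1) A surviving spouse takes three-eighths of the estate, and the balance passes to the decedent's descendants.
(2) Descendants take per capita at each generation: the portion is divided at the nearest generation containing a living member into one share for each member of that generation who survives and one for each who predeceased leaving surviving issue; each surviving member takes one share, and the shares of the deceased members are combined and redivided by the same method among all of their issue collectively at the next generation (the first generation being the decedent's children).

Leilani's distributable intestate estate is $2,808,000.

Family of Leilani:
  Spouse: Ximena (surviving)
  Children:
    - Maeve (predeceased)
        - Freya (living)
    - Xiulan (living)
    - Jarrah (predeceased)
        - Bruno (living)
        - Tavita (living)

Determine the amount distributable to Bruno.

Ximena takes three-eighths of $2,808,000 = $1,053,000. The remaining $1,755,000 passes to the descendants.
The descendants' portion ($1,755,000) is divided at the children's generation into 3 shares of $585,000. Xiulan takes $585,000. The 2 shares of the deceased (Maeve and Jarrah) are combined into a pool of $1,170,000.
That pool ($1,170,000) is divided at the grandchildren's generation equally among Freya, Bruno, and Tavita: $390,000 each.

Bruno receives $390,000.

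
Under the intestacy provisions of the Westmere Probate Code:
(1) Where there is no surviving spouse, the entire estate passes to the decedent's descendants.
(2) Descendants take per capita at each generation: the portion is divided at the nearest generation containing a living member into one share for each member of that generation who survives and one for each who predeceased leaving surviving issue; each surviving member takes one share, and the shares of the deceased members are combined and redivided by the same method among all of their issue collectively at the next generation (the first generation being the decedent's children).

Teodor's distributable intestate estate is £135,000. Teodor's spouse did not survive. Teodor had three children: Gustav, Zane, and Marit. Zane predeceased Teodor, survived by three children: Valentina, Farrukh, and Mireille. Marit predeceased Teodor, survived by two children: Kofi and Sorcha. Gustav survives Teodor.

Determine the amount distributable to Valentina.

Valentina receives £18,000.

The entire £135,000 passes to the descendants.
That amount (£135,000) is divided at the children's generation into 3 shares of £45,000. Gustav takes £45,000. The 2 shares of the deceased (Zane and Marit) are combined into a pool of £90,000.
That pool (£90,000) is divided at the grandchildren's generation equally among Valentina, Farrukh, Mireille, Kofi, and Sorcha: £18,000 each.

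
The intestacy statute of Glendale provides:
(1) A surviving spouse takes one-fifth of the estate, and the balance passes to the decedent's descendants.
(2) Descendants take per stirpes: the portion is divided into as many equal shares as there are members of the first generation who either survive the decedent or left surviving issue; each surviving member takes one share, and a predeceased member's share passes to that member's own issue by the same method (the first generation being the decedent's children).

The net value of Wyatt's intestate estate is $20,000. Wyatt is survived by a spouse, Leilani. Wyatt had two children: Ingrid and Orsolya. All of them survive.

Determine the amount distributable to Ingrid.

Leilani takes one-fifth of $20,000 = $4,000. The remaining $16,000 passes to the descendants.
The descendants' portion ($16,000) is divided into 2 shares of $8,000: Ingrid and Orsolya each take $8,000.

Ingrid receives $8,000.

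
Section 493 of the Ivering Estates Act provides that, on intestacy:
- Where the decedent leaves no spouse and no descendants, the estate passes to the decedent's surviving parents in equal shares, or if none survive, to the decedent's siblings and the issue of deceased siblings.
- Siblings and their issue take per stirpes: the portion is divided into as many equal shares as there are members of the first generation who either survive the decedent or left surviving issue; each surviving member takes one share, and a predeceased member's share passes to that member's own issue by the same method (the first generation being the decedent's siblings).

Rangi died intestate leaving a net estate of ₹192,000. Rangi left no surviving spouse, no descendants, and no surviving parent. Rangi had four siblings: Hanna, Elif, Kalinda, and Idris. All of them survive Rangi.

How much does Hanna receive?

The entire ₹192,000 passes to the siblings and their issue.
That amount (₹192,000) is divided into 4 shares of ₹48,000: Hanna, Elif, Kalinda, and Idris each take ₹48,000.

Hanna receives ₹48,000.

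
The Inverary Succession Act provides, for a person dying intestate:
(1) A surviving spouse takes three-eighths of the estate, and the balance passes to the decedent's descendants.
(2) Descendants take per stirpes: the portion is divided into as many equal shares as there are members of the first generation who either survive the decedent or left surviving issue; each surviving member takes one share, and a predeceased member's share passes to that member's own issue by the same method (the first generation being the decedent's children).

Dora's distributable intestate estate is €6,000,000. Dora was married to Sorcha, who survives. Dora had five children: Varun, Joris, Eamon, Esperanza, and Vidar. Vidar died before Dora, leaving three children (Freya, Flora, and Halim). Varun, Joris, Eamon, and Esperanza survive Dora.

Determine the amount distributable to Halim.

Halim receives €250,000.

Sorcha takes three-eighths of €6,000,000 = €2,250,000. The remaining €3,750,000 passes to the descendants.
The descendants' portion (€3,750,000) is divided into 5 shares of €750,000: Varun, Joris, Eamon, and Esperanza each take €750,000; Vidar's €750,000 share passes to Vidar's issue.
Vidar's share (€750,000) is divided into 3 shares of €250,000: Freya, Flora, and Halim each take €250,000.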